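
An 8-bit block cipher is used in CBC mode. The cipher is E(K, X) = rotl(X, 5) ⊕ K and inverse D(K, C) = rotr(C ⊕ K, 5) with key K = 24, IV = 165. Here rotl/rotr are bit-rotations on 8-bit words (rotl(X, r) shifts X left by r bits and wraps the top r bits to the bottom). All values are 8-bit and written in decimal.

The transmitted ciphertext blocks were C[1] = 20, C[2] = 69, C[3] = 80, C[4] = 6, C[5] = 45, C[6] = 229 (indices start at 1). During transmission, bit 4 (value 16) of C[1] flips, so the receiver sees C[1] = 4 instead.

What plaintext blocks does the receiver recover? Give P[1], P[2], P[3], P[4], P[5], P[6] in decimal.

P[1] = 69, P[2] = 238, P[3] = 7, P[4] = 160, P[5] = 175, P[6] = 194

CBC decryption: P_i = D(K, C_i) ⊕ C_{i−1}, with C_{0} = IV.
Only C[1] changed, to 4. In CBC, a change in C_i garbles P_i and flips the same bit in P_{i+1}. Decrypting the received ciphertext:
P[1]: D(K, 4) = 224; 224 ⊕ 165 = 69.
P[2]: D(K, 69) = 234; 234 ⊕ 4 = 238.
P[3]: D(K, 80) = 66; 66 ⊕ 69 = 7.
P[4]: D(K, 6) = 240; 240 ⊕ 80 = 160.
P[5]: D(K, 45) = 169; 169 ⊕ 6 = 175.
P[6]: D(K, 229) = 239; 239 ⊕ 45 = 194.
Blocks that differ from the original plaintext: P[1], P[2].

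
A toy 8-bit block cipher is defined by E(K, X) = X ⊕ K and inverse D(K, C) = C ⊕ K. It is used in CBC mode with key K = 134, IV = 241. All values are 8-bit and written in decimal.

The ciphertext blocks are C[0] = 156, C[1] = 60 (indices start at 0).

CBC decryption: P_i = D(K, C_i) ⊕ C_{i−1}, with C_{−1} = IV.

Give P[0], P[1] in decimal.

P[0]: D(K, 156) = 26; 26 ⊕ 241 = 235.
P[1]: D(K, 60) = 186; 186 ⊕ 156 = 38.

P[0] = 235, P[1] = 38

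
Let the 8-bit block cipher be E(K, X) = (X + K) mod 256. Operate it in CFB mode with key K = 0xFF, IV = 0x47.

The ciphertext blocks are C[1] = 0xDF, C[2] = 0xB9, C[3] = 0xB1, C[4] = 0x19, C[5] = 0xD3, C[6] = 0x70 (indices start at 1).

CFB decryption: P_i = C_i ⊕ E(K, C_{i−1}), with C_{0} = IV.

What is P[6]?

P[6] = 0xA2

P[6]: E(K, 0xD3) = 0xD2; 0x70 ⊕ 0xD2 = 0xA2.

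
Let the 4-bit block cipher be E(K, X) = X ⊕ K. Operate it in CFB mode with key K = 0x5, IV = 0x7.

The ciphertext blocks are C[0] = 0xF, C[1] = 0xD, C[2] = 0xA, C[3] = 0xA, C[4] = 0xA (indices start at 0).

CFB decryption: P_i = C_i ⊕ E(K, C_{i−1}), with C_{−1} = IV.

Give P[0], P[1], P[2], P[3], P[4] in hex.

P[0] = 0xD, P[1] = 0x7, P[2] = 0x2, P[3] = 0x5, P[4] = 0x5

P[0]: E(K, 0x7) = 0x2; 0xF ⊕ 0x2 = 0xD.
P[1]: E(K, 0xF) = 0xA; 0xD ⊕ 0xA = 0x7.
P[2]: E(K, 0xD) = 0x8; 0xA ⊕ 0x8 = 0x2.
P[3]: E(K, 0xA) = 0xF; 0xA ⊕ 0xF = 0x5.
P[4]: E(K, 0xA) = 0xF; 0xA ⊕ 0xF = 0x5.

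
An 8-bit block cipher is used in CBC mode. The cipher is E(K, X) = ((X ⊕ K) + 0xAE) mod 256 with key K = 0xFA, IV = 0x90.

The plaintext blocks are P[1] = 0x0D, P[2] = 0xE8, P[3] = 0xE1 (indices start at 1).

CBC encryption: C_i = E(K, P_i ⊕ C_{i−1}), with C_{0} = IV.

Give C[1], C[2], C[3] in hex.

C[1] = 0x15, C[2] = 0xB5, C[3] = 0x5C

C[1]: P[1] ⊕ 0x90 = 0x9D; E(K, 0x9D) = 0x15.
C[2]: P[2] ⊕ 0x15 = 0xFD; E(K, 0xFD) = 0xB5.
C[3]: P[3] ⊕ 0xB5 = 0x54; E(K, 0x54) = 0x5C.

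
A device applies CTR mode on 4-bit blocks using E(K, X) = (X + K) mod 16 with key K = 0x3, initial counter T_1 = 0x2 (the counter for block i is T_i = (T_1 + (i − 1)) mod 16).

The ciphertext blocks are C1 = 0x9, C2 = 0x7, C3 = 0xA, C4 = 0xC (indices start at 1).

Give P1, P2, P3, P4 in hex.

P1 = 0xC, P2 = 0x1, P3 = 0xD, P4 = 0x4

CTR decryption: S_i = E(K, T_i) where T_i is the counter for block i; P_i = C_i ⊕ S_i.
P1: T = 0x2, S = E(K, T) = 0x5; 0x9 ⊕ 0x5 = 0xC.
P2: T = 0x3, S = E(K, T) = 0x6; 0x7 ⊕ 0x6 = 0x1.
P3: T = 0x4, S = E(K, T) = 0x7; 0xA ⊕ 0x7 = 0xD.
P4: T = 0x5, S = E(K, T) = 0x8; 0xC ⊕ 0x8 = 0x4.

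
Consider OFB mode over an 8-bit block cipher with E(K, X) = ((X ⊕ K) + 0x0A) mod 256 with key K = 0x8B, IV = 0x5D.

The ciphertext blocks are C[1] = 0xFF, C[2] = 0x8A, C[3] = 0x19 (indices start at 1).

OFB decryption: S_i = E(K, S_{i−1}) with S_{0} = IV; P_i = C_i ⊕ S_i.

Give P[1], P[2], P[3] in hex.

P[1]: S = E(K, 0x5D) = 0xE0; 0xFF ⊕ 0xE0 = 0x1F.
P[2]: S = E(K, 0xE0) = 0x75; 0x8A ⊕ 0x75 = 0xFF.
P[3]: S = E(K, 0x75) = 0x08; 0x19 ⊕ 0x08 = 0x11.

P[1] = 0x1F, P[2] = 0xFF, P[3] = 0x11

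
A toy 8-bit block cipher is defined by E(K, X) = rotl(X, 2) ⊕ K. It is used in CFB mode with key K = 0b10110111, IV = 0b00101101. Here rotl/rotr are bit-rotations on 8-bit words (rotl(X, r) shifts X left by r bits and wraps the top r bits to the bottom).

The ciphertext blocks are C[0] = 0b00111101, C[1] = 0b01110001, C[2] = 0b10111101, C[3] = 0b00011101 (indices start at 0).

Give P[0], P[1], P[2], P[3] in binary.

CFB decryption: P_i = C_i ⊕ E(K, C_{i−1}), with C_{−1} = IV.
P[0]: E(K, 0b00101101) = 0b00000011; 0b00111101 ⊕ 0b00000011 = 0b00111110.
P[1]: E(K, 0b00111101) = 0b01000011; 0b01110001 ⊕ 0b01000011 = 0b00110010.
P[2]: E(K, 0b01110001) = 0b01110010; 0b10111101 ⊕ 0b01110010 = 0b11001111.
P[3]: E(K, 0b10111101) = 0b01000001; 0b00011101 ⊕ 0b01000001 = 0b01011100.

P[0] = 0b00111110, P[1] = 0b00110010, P[2] = 0b11001111, P[3] = 0b01011100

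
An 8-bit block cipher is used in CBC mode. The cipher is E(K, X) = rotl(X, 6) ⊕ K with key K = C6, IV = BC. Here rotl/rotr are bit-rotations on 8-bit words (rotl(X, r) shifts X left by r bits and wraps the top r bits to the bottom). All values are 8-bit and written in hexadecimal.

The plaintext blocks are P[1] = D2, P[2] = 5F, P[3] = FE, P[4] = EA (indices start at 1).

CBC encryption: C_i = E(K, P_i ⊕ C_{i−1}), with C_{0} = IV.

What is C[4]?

C[1]: P[1] ⊕ BC = 6E; E(K, 6E) = 5D.
C[2]: P[2] ⊕ 5D = 02; E(K, 02) = 46.
C[3]: P[3] ⊕ 46 = B8; E(K, B8) = E8.
C[4]: P[4] ⊕ E8 = 02; E(K, 02) = 46.

C[4] = 46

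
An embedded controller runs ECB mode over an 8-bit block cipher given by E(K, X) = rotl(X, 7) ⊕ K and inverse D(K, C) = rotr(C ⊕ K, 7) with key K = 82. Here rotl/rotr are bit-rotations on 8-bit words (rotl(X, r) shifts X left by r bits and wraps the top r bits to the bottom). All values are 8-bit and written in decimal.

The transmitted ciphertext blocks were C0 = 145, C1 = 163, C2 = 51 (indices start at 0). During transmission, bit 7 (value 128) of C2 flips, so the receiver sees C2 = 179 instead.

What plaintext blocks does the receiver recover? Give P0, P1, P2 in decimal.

ECB decryption: P_i = D(K, C_i).
Only C2 changed, to 179. In ECB, a change in C_i affects only P_i. Decrypting the received ciphertext:
P0: D(K, 145) = 135.
P1: D(K, 163) = 227.
P2: D(K, 179) = 195.
Blocks that differ from the original plaintext: P2.

P0 = 135, P1 = 227, P2 = 195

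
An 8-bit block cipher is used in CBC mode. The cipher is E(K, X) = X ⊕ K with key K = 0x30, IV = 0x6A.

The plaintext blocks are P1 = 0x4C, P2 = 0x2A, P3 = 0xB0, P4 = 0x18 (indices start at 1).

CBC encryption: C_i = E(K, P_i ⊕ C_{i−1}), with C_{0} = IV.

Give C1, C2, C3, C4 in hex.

C1: P1 ⊕ 0x6A = 0x26; E(K, 0x26) = 0x16.
C2: P2 ⊕ 0x16 = 0x3C; E(K, 0x3C) = 0x0C.
C3: P3 ⊕ 0x0C = 0xBC; E(K, 0xBC) = 0x8C.
C4: P4 ⊕ 0x8C = 0x94; E(K, 0x94) = 0xA4.

C1 = 0x16, C2 = 0x0C, C3 = 0x8C, C4 = 0xA4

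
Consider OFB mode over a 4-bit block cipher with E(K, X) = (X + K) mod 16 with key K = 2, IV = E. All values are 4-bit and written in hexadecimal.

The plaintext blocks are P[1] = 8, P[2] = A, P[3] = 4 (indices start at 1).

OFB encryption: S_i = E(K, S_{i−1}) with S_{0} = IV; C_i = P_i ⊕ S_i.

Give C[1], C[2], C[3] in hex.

C[1] = 8, C[2] = 8, C[3] = 0

C[1]: S = E(K, E) = 0; 8 ⊕ 0 = 8.
C[2]: S = E(K, 0) = 2; A ⊕ 2 = 8.
C[3]: S = E(K, 2) = 4; 4 ⊕ 4 = 0.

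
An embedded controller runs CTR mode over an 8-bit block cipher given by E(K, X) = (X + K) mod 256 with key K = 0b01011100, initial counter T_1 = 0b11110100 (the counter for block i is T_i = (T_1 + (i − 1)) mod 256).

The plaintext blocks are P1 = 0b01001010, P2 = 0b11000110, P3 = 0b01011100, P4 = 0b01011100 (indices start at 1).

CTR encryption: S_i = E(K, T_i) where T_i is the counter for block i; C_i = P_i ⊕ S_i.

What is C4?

C4 = 0b00001111

C1: T = 0b11110100, S = E(K, T) = 0b01010000; 0b01001010 ⊕ 0b01010000 = 0b00011010.
C2: T = 0b11110101, S = E(K, T) = 0b01010001; 0b11000110 ⊕ 0b01010001 = 0b10010111.
C3: T = 0b11110110, S = E(K, T) = 0b01010010; 0b01011100 ⊕ 0b01010010 = 0b00001110.
C4: T = 0b11110111, S = E(K, T) = 0b01010011; 0b01011100 ⊕ 0b01010011 = 0b00001111.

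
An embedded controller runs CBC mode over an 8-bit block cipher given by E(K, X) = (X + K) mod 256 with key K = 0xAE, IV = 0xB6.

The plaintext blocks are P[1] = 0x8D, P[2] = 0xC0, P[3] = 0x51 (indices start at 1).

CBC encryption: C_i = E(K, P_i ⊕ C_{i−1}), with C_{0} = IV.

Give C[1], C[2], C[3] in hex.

C[1]: P[1] ⊕ 0xB6 = 0x3B; E(K, 0x3B) = 0xE9.
C[2]: P[2] ⊕ 0xE9 = 0x29; E(K, 0x29) = 0xD7.
C[3]: P[3] ⊕ 0xD7 = 0x86; E(K, 0x86) = 0x34.

C[1] = 0xE9, C[2] = 0xD7, C[3] = 0x34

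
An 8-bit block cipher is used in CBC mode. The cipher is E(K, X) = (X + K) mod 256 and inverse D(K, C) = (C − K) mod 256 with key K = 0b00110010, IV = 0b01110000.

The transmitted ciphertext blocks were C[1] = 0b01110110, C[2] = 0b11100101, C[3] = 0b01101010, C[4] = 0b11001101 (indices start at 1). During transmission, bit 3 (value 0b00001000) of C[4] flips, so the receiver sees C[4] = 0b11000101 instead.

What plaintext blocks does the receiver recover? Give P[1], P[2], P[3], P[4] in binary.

CBC decryption: P_i = D(K, C_i) ⊕ C_{i−1}, with C_{0} = IV.
Only C[4] changed, to 0b11000101. In CBC, a change in C_i garbles P_i and flips the same bit in P_{i+1}. Decrypting the received ciphertext:
P[1]: D(K, 0b01110110) = 0b01000100; 0b01000100 ⊕ 0b01110000 = 0b00110100.
P[2]: D(K, 0b11100101) = 0b10110011; 0b10110011 ⊕ 0b01110110 = 0b11000101.
P[3]: D(K, 0b01101010) = 0b00111000; 0b00111000 ⊕ 0b11100101 = 0b11011101.
P[4]: D(K, 0b11000101) = 0b10010011; 0b10010011 ⊕ 0b01101010 = 0b11111001.
Blocks that differ from the original plaintext: P[4].

P[1] = 0b00110100, P[2] = 0b11000101, P[3] = 0b11011101, P[4] = 0b11111001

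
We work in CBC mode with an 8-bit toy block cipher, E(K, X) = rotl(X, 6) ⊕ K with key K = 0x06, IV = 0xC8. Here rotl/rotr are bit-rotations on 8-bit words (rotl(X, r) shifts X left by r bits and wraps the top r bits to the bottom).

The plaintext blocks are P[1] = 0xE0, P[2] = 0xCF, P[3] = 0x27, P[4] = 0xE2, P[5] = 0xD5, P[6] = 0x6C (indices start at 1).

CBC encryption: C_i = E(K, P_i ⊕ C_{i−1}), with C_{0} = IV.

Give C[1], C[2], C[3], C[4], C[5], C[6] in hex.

C[1]: P[1] ⊕ 0xC8 = 0x28; E(K, 0x28) = 0x0C.
C[2]: P[2] ⊕ 0x0C = 0xC3; E(K, 0xC3) = 0xF6.
C[3]: P[3] ⊕ 0xF6 = 0xD1; E(K, 0xD1) = 0x72.
C[4]: P[4] ⊕ 0x72 = 0x90; E(K, 0x90) = 0x22.
C[5]: P[5] ⊕ 0x22 = 0xF7; E(K, 0xF7) = 0xFB.
C[6]: P[6] ⊕ 0xFB = 0x97; E(K, 0x97) = 0xE3.

C[1] = 0x0C, C[2] = 0xF6, C[3] = 0x72, C[4] = 0x22, C[5] = 0xFB, C[6] = 0xE3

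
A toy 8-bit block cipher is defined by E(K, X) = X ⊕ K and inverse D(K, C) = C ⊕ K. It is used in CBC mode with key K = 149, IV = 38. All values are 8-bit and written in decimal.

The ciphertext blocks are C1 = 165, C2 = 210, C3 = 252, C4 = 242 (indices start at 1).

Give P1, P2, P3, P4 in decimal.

CBC decryption: P_i = D(K, C_i) ⊕ C_{i−1}, with C_{0} = IV.
P1: D(K, 165) = 48; 48 ⊕ 38 = 22.
P2: D(K, 210) = 71; 71 ⊕ 165 = 226.
P3: D(K, 252) = 105; 105 ⊕ 210 = 187.
P4: D(K, 242) = 103; 103 ⊕ 252 = 155.

P1 = 22, P2 = 226, P3 = 187, P4 = 155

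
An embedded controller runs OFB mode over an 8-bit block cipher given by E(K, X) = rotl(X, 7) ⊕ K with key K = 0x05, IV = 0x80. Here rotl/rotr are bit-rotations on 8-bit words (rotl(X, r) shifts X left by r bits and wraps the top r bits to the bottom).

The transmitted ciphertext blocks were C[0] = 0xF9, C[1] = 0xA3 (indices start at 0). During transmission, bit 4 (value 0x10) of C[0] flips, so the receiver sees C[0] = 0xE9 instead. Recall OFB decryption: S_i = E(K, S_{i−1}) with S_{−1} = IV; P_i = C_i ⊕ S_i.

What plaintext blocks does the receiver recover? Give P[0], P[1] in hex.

P[0] = 0xAC, P[1] = 0x04

Only C[0] changed, to 0xE9. In OFB, a change in C_i flips the same bit in P_i only; the keystream is unaffected. Decrypting the received ciphertext:
P[0]: S = E(K, 0x80) = 0x45; 0xE9 ⊕ 0x45 = 0xAC.
P[1]: S = E(K, 0x45) = 0xA7; 0xA3 ⊕ 0xA7 = 0x04.
Blocks that differ from the original plaintext: P[0].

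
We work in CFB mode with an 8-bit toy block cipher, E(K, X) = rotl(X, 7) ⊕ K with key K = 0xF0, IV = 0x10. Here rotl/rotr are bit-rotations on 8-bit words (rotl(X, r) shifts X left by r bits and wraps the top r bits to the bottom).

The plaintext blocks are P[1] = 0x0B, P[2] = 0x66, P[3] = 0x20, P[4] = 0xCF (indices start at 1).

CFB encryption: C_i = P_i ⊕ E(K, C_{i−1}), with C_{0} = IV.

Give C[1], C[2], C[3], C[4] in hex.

C[1]: E(K, 0x10) = 0xF8; 0x0B ⊕ 0xF8 = 0xF3.
C[2]: E(K, 0xF3) = 0x09; 0x66 ⊕ 0x09 = 0x6F.
C[3]: E(K, 0x6F) = 0x47; 0x20 ⊕ 0x47 = 0x67.
C[4]: E(K, 0x67) = 0x43; 0xCF ⊕ 0x43 = 0x8C.

C[1] = 0xF3, C[2] = 0x6F, C[3] = 0x67, C[4] = 0x8C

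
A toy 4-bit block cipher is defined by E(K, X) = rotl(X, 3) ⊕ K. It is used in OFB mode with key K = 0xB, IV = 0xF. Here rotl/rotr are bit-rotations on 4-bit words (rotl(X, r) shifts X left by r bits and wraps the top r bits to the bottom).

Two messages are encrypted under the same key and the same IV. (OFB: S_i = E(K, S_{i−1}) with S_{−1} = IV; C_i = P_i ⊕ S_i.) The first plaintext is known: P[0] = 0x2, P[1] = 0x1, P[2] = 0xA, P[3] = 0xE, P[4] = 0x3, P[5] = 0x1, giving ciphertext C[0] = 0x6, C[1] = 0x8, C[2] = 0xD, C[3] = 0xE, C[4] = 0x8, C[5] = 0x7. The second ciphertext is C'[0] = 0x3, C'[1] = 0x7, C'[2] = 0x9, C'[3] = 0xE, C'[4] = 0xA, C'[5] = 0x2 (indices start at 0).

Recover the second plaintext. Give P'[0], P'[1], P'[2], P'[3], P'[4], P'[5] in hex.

In OFB with a reused IV, both messages share the same keystream S_i, so C_i ⊕ C'_i = P_i ⊕ P'_i and thus P'_i = P_i ⊕ C_i ⊕ C'_i.
P'[0]: 0x2 ⊕ 0x6 ⊕ 0x3 = 0x7.
P'[1]: 0x1 ⊕ 0x8 ⊕ 0x7 = 0xE.
P'[2]: 0xA ⊕ 0xD ⊕ 0x9 = 0xE.
P'[3]: 0xE ⊕ 0xE ⊕ 0xE = 0xE.
P'[4]: 0x3 ⊕ 0x8 ⊕ 0xA = 0x1.
P'[5]: 0x1 ⊕ 0x7 ⊕ 0x2 = 0x4.

P'[0] = 0x7, P'[1] = 0xE, P'[2] = 0xE, P'[3] = 0xE, P'[4] = 0x1, P'[5] = 0x4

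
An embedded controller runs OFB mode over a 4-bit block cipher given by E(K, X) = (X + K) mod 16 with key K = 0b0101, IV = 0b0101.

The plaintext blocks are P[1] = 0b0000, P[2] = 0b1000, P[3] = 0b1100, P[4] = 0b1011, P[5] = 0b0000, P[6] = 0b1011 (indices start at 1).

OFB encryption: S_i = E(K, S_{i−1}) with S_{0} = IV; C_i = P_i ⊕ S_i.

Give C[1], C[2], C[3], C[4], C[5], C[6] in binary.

C[1]: S = E(K, 0b0101) = 0b1010; 0b0000 ⊕ 0b1010 = 0b1010.
C[2]: S = E(K, 0b1010) = 0b1111; 0b1000 ⊕ 0b1111 = 0b0111.
C[3]: S = E(K, 0b1111) = 0b0100; 0b1100 ⊕ 0b0100 = 0b1000.
C[4]: S = E(K, 0b0100) = 0b1001; 0b1011 ⊕ 0b1001 = 0b0010.
C[5]: S = E(K, 0b1001) = 0b1110; 0b0000 ⊕ 0b1110 = 0b1110.
C[6]: S = E(K, 0b1110) = 0b0011; 0b1011 ⊕ 0b0011 = 0b1000.

C[1] = 0b1010, C[2] = 0b0111, C[3] = 0b1000, C[4] = 0b0010, C[5] = 0b1110, C[6] = 0b1000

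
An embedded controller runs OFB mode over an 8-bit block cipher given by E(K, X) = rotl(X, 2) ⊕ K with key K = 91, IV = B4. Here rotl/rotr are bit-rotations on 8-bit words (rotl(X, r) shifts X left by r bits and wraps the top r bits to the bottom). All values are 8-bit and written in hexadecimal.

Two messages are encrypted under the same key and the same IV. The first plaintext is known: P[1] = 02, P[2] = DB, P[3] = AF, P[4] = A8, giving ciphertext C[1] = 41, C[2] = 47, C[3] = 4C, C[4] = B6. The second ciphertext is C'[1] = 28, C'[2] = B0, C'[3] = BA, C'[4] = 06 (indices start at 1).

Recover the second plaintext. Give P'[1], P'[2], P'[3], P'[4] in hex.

P'[1] = 6B, P'[2] = 2C, P'[3] = 59, P'[4] = 18

In OFB with a reused IV, both messages share the same keystream S_i, so C_i ⊕ C'_i = P_i ⊕ P'_i and thus P'_i = P_i ⊕ C_i ⊕ C'_i.
P'[1]: 02 ⊕ 41 ⊕ 28 = 6B.
P'[2]: DB ⊕ 47 ⊕ B0 = 2C.
P'[3]: AF ⊕ 4C ⊕ BA = 59.
P'[4]: A8 ⊕ B6 ⊕ 06 = 18.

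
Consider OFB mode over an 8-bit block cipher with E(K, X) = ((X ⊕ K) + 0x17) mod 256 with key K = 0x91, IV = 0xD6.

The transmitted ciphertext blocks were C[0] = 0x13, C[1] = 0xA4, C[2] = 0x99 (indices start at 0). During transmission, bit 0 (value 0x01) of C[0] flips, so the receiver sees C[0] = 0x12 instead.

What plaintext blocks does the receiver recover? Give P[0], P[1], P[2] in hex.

OFB decryption: S_i = E(K, S_{i−1}) with S_{−1} = IV; P_i = C_i ⊕ S_i.
Only C[0] changed, to 0x12. In OFB, a change in C_i flips the same bit in P_i only; the keystream is unaffected. Decrypting the received ciphertext:
P[0]: S = E(K, 0xD6) = 0x5E; 0x12 ⊕ 0x5E = 0x4C.
P[1]: S = E(K, 0x5E) = 0xE6; 0xA4 ⊕ 0xE6 = 0x42.
P[2]: S = E(K, 0xE6) = 0x8E; 0x99 ⊕ 0x8E = 0x17.
Blocks that differ from the original plaintext: P[0].

P[0] = 0x4C, P[1] = 0x42, P[2] = 0x17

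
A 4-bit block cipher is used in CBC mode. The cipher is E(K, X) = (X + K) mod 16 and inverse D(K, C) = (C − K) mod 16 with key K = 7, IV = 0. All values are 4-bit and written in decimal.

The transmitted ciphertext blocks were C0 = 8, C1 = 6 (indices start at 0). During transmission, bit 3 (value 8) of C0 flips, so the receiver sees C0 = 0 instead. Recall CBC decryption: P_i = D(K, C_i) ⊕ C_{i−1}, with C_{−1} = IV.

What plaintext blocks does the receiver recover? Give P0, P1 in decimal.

P0 = 9, P1 = 15

Only C0 changed, to 0. In CBC, a change in C_i garbles P_i and flips the same bit in P_{i+1}. Decrypting the received ciphertext:
P0: D(K, 0) = 9; 9 ⊕ 0 = 9.
P1: D(K, 6) = 15; 15 ⊕ 0 = 15.
Blocks that differ from the original plaintext: P0, P1.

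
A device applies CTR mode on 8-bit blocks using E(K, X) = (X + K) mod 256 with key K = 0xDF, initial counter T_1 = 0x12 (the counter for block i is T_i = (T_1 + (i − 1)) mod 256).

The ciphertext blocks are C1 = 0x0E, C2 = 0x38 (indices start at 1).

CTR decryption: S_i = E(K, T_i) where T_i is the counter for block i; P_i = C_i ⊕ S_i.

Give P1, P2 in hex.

P1: T = 0x12, S = E(K, T) = 0xF1; 0x0E ⊕ 0xF1 = 0xFF.
P2: T = 0x13, S = E(K, T) = 0xF2; 0x38 ⊕ 0xF2 = 0xCA.

P1 = 0xFF, P2 = 0xCA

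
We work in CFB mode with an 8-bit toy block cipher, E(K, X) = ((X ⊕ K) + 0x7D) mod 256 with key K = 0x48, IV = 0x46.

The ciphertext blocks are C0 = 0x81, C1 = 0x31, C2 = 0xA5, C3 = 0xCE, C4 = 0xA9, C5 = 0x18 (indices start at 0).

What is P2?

CFB decryption: P_i = C_i ⊕ E(K, C_{i−1}), with C_{−1} = IV.
P2: E(K, 0x31) = 0xF6; 0xA5 ⊕ 0xF6 = 0x53.

P2 = 0x53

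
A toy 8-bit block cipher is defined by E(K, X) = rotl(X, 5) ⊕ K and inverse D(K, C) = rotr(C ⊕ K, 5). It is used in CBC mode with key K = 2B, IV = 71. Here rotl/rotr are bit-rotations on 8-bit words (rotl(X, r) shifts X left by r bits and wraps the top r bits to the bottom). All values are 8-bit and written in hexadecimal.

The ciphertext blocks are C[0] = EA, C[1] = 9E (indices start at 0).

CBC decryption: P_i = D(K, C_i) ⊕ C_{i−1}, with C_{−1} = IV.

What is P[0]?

P[0]: D(K, EA) = 0E; 0E ⊕ 71 = 7F.

P[0] = 7F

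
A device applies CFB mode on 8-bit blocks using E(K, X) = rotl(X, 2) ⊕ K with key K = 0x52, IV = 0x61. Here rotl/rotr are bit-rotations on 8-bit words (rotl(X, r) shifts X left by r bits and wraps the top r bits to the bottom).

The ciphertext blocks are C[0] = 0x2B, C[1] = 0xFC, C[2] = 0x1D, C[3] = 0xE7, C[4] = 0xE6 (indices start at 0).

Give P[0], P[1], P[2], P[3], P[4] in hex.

CFB decryption: P_i = C_i ⊕ E(K, C_{i−1}), with C_{−1} = IV.
P[0]: E(K, 0x61) = 0xD7; 0x2B ⊕ 0xD7 = 0xFC.
P[1]: E(K, 0x2B) = 0xFE; 0xFC ⊕ 0xFE = 0x02.
P[2]: E(K, 0xFC) = 0xA1; 0x1D ⊕ 0xA1 = 0xBC.
P[3]: E(K, 0x1D) = 0x26; 0xE7 ⊕ 0x26 = 0xC1.
P[4]: E(K, 0xE7) = 0xCD; 0xE6 ⊕ 0xCD = 0x2B.

P[0] = 0xFC, P[1] = 0x02, P[2] = 0xBC, P[3] = 0xC1, P[4] = 0x2B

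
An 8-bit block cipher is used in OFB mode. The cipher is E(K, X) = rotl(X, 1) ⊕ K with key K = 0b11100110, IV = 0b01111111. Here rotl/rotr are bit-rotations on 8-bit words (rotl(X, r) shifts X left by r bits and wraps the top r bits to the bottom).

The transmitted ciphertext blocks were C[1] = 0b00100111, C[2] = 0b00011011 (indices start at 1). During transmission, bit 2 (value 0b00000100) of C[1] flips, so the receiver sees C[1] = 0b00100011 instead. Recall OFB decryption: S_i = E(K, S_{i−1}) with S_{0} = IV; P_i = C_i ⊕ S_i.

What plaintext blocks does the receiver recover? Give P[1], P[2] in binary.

Only C[1] changed, to 0b00100011. In OFB, a change in C_i flips the same bit in P_i only; the keystream is unaffected. Decrypting the received ciphertext:
P[1]: S = E(K, 0b01111111) = 0b00011000; 0b00100011 ⊕ 0b00011000 = 0b00111011.
P[2]: S = E(K, 0b00011000) = 0b11010110; 0b00011011 ⊕ 0b11010110 = 0b11001101.
Blocks that differ from the original plaintext: P[1].

P[1] = 0b00111011, P[2] = 0b11001101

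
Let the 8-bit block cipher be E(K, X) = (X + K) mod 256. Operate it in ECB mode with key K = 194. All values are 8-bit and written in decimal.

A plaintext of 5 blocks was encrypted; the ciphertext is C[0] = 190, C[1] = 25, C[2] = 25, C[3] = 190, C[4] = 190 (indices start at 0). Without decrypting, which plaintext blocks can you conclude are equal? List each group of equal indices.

P[0] = P[3] = P[4]; P[1] = P[2]

ECB encrypts each block independently with the same key, so equal ciphertext blocks imply equal plaintext blocks.
C[0] = C[3] = C[4] = 190, so P[0] = P[3] = P[4].
C[1] = C[2] = 25, so P[1] = P[2].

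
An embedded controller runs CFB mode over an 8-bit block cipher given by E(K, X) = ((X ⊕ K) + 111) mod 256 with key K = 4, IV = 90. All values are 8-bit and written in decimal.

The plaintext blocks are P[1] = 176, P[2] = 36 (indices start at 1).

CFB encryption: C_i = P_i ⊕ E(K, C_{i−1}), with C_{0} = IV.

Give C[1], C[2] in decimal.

C[1]: E(K, 90) = 205; 176 ⊕ 205 = 125.
C[2]: E(K, 125) = 232; 36 ⊕ 232 = 204.

C[1] = 125, C[2] = 204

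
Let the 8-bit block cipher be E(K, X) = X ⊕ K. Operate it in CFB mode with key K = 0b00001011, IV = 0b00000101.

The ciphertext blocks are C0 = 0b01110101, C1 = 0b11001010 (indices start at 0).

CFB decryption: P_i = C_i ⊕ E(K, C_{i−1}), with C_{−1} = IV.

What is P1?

P1: E(K, 0b01110101) = 0b01111110; 0b11001010 ⊕ 0b01111110 = 0b10110100.

P1 = 0b10110100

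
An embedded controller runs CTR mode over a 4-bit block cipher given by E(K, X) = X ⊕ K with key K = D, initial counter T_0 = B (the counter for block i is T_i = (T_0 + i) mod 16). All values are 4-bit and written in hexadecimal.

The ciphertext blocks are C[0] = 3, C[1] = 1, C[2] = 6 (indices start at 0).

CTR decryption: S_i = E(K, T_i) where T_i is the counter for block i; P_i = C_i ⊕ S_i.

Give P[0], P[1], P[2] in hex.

P[0]: T = B, S = E(K, T) = 6; 3 ⊕ 6 = 5.
P[1]: T = C, S = E(K, T) = 1; 1 ⊕ 1 = 0.
P[2]: T = D, S = E(K, T) = 0; 6 ⊕ 0 = 6.

P[0] = 5, P[1] = 0, P[2] = 6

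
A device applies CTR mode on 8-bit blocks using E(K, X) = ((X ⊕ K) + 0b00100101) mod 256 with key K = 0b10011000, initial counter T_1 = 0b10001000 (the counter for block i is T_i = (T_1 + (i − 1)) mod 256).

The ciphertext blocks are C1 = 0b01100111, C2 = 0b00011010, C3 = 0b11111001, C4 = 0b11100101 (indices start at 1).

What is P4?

P4 = 0b11011101

CTR decryption: S_i = E(K, T_i) where T_i is the counter for block i; P_i = C_i ⊕ S_i.
P4: T = 0b10001011, S = E(K, T) = 0b00111000; 0b11100101 ⊕ 0b00111000 = 0b11011101.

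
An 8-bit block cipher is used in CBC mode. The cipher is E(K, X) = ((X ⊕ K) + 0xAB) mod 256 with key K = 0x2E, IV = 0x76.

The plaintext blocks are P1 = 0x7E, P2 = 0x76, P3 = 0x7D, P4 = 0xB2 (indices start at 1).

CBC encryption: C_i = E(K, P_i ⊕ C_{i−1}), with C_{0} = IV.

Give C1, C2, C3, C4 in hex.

C1: P1 ⊕ 0x76 = 0x08; E(K, 0x08) = 0xD1.
C2: P2 ⊕ 0xD1 = 0xA7; E(K, 0xA7) = 0x34.
C3: P3 ⊕ 0x34 = 0x49; E(K, 0x49) = 0x12.
C4: P4 ⊕ 0x12 = 0xA0; E(K, 0xA0) = 0x39.

C1 = 0xD1, C2 = 0x34, C3 = 0x12, C4 = 0x39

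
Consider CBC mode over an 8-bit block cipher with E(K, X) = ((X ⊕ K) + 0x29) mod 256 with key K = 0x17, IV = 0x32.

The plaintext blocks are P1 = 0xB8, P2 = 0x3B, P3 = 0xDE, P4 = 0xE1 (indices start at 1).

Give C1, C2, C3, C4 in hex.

CBC encryption: C_i = E(K, P_i ⊕ C_{i−1}), with C_{0} = IV.
C1: P1 ⊕ 0x32 = 0x8A; E(K, 0x8A) = 0xC6.
C2: P2 ⊕ 0xC6 = 0xFD; E(K, 0xFD) = 0x13.
C3: P3 ⊕ 0x13 = 0xCD; E(K, 0xCD) = 0x03.
C4: P4 ⊕ 0x03 = 0xE2; E(K, 0xE2) = 0x1E.

C1 = 0xC6, C2 = 0x13, C3 = 0x03, C4 = 0x1E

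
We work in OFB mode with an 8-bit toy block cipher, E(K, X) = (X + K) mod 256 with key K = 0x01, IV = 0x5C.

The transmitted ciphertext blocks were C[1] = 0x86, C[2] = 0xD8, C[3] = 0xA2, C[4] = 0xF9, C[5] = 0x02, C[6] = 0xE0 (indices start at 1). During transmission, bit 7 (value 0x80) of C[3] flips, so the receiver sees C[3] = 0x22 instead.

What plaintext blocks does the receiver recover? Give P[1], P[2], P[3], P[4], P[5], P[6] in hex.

OFB decryption: S_i = E(K, S_{i−1}) with S_{0} = IV; P_i = C_i ⊕ S_i.
Only C[3] changed, to 0x22. In OFB, a change in C_i flips the same bit in P_i only; the keystream is unaffected. Decrypting the received ciphertext:
P[1]: S = E(K, 0x5C) = 0x5D; 0x86 ⊕ 0x5D = 0xDB.
P[2]: S = E(K, 0x5D) = 0x5E; 0xD8 ⊕ 0x5E = 0x86.
P[3]: S = E(K, 0x5E) = 0x5F; 0x22 ⊕ 0x5F = 0x7D.
P[4]: S = E(K, 0x5F) = 0x60; 0xF9 ⊕ 0x60 = 0x99.
P[5]: S = E(K, 0x60) = 0x61; 0x02 ⊕ 0x61 = 0x63.
P[6]: S = E(K, 0x61) = 0x62; 0xE0 ⊕ 0x62 = 0x82.
Blocks that differ from the original plaintext: P[3].

P[1] = 0xDB, P[2] = 0x86, P[3] = 0x7D, P[4] = 0x99, P[5] = 0x63, P[6] = 0x82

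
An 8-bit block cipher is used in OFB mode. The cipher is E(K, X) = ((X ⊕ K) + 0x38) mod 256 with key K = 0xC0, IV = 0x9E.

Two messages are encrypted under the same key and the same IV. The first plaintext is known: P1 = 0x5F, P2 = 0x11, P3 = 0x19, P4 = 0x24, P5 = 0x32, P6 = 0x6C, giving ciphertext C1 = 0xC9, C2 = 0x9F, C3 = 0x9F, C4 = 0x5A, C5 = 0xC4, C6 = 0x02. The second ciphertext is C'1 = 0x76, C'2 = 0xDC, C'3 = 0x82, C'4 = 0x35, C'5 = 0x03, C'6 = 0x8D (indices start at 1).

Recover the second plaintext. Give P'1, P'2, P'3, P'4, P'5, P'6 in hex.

P'1 = 0xE0, P'2 = 0x52, P'3 = 0x04, P'4 = 0x4B, P'5 = 0xF5, P'6 = 0xE3

In OFB with a reused IV, both messages share the same keystream S_i, so C_i ⊕ C'_i = P_i ⊕ P'_i and thus P'_i = P_i ⊕ C_i ⊕ C'_i.
P'1: 0x5F ⊕ 0xC9 ⊕ 0x76 = 0xE0.
P'2: 0x11 ⊕ 0x9F ⊕ 0xDC = 0x52.
P'3: 0x19 ⊕ 0x9F ⊕ 0x82 = 0x04.
P'4: 0x24 ⊕ 0x5A ⊕ 0x35 = 0x4B.
P'5: 0x32 ⊕ 0xC4 ⊕ 0x03 = 0xF5.
P'6: 0x6C ⊕ 0x02 ⊕ 0x8D = 0xE3.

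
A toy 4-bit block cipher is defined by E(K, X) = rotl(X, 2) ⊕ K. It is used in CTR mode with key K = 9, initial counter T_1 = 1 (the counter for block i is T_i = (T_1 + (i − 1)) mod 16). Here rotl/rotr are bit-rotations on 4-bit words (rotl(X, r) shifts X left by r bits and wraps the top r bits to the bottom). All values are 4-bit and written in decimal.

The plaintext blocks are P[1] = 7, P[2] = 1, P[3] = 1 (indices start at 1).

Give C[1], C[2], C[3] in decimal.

C[1] = 10, C[2] = 0, C[3] = 4

CTR encryption: S_i = E(K, T_i) where T_i is the counter for block i; C_i = P_i ⊕ S_i.
C[1]: T = 1, S = E(K, T) = 13; 7 ⊕ 13 = 10.
C[2]: T = 2, S = E(K, T) = 1; 1 ⊕ 1 = 0.
C[3]: T = 3, S = E(K, T) = 5; 1 ⊕ 5 = 4.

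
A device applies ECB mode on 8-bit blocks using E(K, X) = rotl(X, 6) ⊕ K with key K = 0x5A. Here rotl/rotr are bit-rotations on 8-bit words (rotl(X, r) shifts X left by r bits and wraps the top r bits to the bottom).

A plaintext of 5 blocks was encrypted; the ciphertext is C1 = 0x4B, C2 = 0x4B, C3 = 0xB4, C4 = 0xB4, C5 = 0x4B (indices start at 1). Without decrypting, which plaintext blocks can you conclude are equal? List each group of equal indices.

P1 = P2 = P5; P3 = P4

ECB encrypts each block independently with the same key, so equal ciphertext blocks imply equal plaintext blocks.
C1 = C2 = C5 = 0x4B, so P1 = P2 = P5.
C3 = C4 = 0xB4, so P3 = P4.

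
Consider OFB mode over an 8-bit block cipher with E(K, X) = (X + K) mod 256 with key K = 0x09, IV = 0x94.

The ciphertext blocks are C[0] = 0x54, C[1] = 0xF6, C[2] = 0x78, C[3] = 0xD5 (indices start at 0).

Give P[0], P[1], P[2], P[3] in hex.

P[0] = 0xC9, P[1] = 0x50, P[2] = 0xD7, P[3] = 0x6D

OFB decryption: S_i = E(K, S_{i−1}) with S_{−1} = IV; P_i = C_i ⊕ S_i.
P[0]: S = E(K, 0x94) = 0x9D; 0x54 ⊕ 0x9D = 0xC9.
P[1]: S = E(K, 0x9D) = 0xA6; 0xF6 ⊕ 0xA6 = 0x50.
P[2]: S = E(K, 0xA6) = 0xAF; 0x78 ⊕ 0xAF = 0xD7.
P[3]: S = E(K, 0xAF) = 0xB8; 0xD5 ⊕ 0xB8 = 0x6D.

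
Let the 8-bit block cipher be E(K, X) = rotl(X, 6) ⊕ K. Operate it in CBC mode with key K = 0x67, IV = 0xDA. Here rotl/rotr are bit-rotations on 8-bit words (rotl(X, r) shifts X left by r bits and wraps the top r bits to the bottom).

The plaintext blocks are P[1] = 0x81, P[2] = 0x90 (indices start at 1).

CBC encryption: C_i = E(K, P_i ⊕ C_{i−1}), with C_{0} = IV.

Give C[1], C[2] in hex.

C[1]: P[1] ⊕ 0xDA = 0x5B; E(K, 0x5B) = 0xB1.
C[2]: P[2] ⊕ 0xB1 = 0x21; E(K, 0x21) = 0x2F.

C[1] = 0xB1, C[2] = 0x2F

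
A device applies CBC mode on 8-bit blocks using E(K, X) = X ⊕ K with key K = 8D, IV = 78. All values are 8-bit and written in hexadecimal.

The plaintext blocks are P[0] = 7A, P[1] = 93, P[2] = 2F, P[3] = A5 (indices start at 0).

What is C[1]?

C[1] = 91

CBC encryption: C_i = E(K, P_i ⊕ C_{i−1}), with C_{−1} = IV.
C[0]: P[0] ⊕ 78 = 02; E(K, 02) = 8F.
C[1]: P[1] ⊕ 8F = 1C; E(K, 1C) = 91.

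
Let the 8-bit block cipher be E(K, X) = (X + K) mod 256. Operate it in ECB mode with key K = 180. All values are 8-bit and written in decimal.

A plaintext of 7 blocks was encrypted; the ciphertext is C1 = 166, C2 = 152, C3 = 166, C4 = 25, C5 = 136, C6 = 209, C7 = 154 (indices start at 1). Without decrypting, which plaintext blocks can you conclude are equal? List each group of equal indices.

P1 = P3

ECB encrypts each block independently with the same key, so equal ciphertext blocks imply equal plaintext blocks.
C1 = C3 = 166, so P1 = P3.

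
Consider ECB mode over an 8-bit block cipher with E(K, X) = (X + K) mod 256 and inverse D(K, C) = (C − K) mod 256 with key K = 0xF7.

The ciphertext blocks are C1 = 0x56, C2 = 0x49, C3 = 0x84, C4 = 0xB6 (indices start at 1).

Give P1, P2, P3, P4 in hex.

ECB decryption: P_i = D(K, C_i).
P1: D(K, 0x56) = 0x5F.
P2: D(K, 0x49) = 0x52.
P3: D(K, 0x84) = 0x8D.
P4: D(K, 0xB6) = 0xBF.

P1 = 0x5F, P2 = 0x52, P3 = 0x8D, P4 = 0xBF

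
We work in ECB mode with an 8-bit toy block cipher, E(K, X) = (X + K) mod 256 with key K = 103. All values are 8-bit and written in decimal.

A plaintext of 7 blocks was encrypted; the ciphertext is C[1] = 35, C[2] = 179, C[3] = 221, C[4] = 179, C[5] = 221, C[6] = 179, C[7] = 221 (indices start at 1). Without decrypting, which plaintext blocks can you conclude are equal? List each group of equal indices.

P[2] = P[4] = P[6]; P[3] = P[5] = P[7]

ECB encrypts each block independently with the same key, so equal ciphertext blocks imply equal plaintext blocks.
C[2] = C[4] = C[6] = 179, so P[2] = P[4] = P[6].
C[3] = C[5] = C[7] = 221, so P[3] = P[5] = P[7].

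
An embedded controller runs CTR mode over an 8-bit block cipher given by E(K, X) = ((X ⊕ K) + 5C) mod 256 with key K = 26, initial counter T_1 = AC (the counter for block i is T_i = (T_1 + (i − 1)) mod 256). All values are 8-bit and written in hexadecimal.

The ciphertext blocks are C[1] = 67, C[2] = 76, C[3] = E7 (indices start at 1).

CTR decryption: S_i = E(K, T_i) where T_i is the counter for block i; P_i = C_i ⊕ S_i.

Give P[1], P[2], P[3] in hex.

P[1]: T = AC, S = E(K, T) = E6; 67 ⊕ E6 = 81.
P[2]: T = AD, S = E(K, T) = E7; 76 ⊕ E7 = 91.
P[3]: T = AE, S = E(K, T) = E4; E7 ⊕ E4 = 03.

P[1] = 81, P[2] = 91, P[3] = 03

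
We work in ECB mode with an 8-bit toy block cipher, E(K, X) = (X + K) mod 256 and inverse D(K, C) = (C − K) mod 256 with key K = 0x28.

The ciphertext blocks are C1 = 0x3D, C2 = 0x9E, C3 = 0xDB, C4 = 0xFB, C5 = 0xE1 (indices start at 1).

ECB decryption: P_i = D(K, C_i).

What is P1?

P1 = 0x15

P1: D(K, 0x3D) = 0x15.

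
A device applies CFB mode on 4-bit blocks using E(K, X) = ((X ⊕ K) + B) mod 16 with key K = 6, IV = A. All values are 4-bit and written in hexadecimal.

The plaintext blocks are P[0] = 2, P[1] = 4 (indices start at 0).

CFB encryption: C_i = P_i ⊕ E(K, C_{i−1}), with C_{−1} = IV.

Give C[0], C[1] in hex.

C[0] = 5, C[1] = A

C[0]: E(K, A) = 7; 2 ⊕ 7 = 5.
C[1]: E(K, 5) = E; 4 ⊕ E = A.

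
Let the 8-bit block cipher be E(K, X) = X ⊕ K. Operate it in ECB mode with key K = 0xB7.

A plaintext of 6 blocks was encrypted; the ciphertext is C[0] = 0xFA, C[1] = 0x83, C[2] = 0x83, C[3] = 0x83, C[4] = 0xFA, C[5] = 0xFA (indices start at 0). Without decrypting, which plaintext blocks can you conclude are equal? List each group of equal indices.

ECB encrypts each block independently with the same key, so equal ciphertext blocks imply equal plaintext blocks.
C[0] = C[4] = C[5] = 0xFA, so P[0] = P[4] = P[5].
C[1] = C[2] = C[3] = 0x83, so P[1] = P[2] = P[3].

P[0] = P[4] = P[5]; P[1] = P[2] = P[3]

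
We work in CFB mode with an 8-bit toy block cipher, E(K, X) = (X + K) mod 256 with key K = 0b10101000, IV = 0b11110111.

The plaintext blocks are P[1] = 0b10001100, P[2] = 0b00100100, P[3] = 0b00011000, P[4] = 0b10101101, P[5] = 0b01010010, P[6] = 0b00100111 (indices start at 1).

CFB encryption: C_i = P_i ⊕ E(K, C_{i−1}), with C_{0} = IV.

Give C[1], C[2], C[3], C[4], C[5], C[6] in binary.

C[1] = 0b00010011, C[2] = 0b10011111, C[3] = 0b01011111, C[4] = 0b10101010, C[5] = 0b00000000, C[6] = 0b10001111

C[1]: E(K, 0b11110111) = 0b10011111; 0b10001100 ⊕ 0b10011111 = 0b00010011.
C[2]: E(K, 0b00010011) = 0b10111011; 0b00100100 ⊕ 0b10111011 = 0b10011111.
C[3]: E(K, 0b10011111) = 0b01000111; 0b00011000 ⊕ 0b01000111 = 0b01011111.
C[4]: E(K, 0b01011111) = 0b00000111; 0b10101101 ⊕ 0b00000111 = 0b10101010.
C[5]: E(K, 0b10101010) = 0b01010010; 0b01010010 ⊕ 0b01010010 = 0b00000000.
C[6]: E(K, 0b00000000) = 0b10101000; 0b00100111 ⊕ 0b10101000 = 0b10001111.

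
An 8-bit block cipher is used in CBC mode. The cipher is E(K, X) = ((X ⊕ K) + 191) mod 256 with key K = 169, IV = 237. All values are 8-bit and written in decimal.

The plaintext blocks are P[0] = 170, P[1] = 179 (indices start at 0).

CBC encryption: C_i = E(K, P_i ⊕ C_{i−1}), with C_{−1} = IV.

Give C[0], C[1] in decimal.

C[0]: P[0] ⊕ 237 = 71; E(K, 71) = 173.
C[1]: P[1] ⊕ 173 = 30; E(K, 30) = 118.

C[0] = 173, C[1] = 118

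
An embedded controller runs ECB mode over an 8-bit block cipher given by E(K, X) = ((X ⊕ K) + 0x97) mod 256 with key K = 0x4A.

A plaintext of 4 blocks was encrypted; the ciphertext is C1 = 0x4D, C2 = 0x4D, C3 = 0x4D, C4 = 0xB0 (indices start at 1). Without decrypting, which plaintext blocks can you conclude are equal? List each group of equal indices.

P1 = P2 = P3

ECB encrypts each block independently with the same key, so equal ciphertext blocks imply equal plaintext blocks.
C1 = C2 = C3 = 0x4D, so P1 = P2 = P3.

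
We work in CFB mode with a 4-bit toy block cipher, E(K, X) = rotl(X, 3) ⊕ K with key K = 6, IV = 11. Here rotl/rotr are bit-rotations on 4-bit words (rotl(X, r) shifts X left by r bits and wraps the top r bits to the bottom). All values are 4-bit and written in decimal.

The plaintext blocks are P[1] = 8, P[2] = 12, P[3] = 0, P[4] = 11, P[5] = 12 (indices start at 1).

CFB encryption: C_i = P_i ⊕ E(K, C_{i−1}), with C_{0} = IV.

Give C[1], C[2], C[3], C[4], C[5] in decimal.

C[1]: E(K, 11) = 11; 8 ⊕ 11 = 3.
C[2]: E(K, 3) = 15; 12 ⊕ 15 = 3.
C[3]: E(K, 3) = 15; 0 ⊕ 15 = 15.
C[4]: E(K, 15) = 9; 11 ⊕ 9 = 2.
C[5]: E(K, 2) = 7; 12 ⊕ 7 = 11.

C[1] = 3, C[2] = 3, C[3] = 15, C[4] = 2, C[5] = 11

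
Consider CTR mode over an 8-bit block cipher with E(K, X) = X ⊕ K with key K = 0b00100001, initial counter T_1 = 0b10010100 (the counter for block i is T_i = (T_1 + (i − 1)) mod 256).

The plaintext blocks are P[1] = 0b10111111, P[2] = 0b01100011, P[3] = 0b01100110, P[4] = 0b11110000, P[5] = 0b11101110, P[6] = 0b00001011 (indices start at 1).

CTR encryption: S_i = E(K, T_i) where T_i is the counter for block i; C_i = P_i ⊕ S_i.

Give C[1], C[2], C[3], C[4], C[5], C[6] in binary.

C[1]: T = 0b10010100, S = E(K, T) = 0b10110101; 0b10111111 ⊕ 0b10110101 = 0b00001010.
C[2]: T = 0b10010101, S = E(K, T) = 0b10110100; 0b01100011 ⊕ 0b10110100 = 0b11010111.
C[3]: T = 0b10010110, S = E(K, T) = 0b10110111; 0b01100110 ⊕ 0b10110111 = 0b11010001.
C[4]: T = 0b10010111, S = E(K, T) = 0b10110110; 0b11110000 ⊕ 0b10110110 = 0b01000110.
C[5]: T = 0b10011000, S = E(K, T) = 0b10111001; 0b11101110 ⊕ 0b10111001 = 0b01010111.
C[6]: T = 0b10011001, S = E(K, T) = 0b10111000; 0b00001011 ⊕ 0b10111000 = 0b10110011.

C[1] = 0b00001010, C[2] = 0b11010111, C[3] = 0b11010001, C[4] = 0b01000110, C[5] = 0b01010111, C[6] = 0b10110011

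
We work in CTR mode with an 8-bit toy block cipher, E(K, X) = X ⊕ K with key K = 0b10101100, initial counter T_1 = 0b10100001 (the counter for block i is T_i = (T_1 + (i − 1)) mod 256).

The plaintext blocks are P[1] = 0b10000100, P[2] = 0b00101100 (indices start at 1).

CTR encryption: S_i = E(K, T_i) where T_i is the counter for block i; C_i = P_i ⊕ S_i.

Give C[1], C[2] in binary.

C[1]: T = 0b10100001, S = E(K, T) = 0b00001101; 0b10000100 ⊕ 0b00001101 = 0b10001001.
C[2]: T = 0b10100010, S = E(K, T) = 0b00001110; 0b00101100 ⊕ 0b00001110 = 0b00100010.

C[1] = 0b10001001, C[2] = 0b00100010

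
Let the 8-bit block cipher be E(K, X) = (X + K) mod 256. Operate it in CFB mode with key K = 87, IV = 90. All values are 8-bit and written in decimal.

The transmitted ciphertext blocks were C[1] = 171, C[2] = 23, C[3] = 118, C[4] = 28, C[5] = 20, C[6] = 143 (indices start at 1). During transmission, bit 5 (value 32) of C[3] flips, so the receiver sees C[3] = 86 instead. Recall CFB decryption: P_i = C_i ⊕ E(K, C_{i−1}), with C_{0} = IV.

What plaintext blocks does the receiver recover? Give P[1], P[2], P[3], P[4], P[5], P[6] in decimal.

P[1] = 26, P[2] = 21, P[3] = 56, P[4] = 177, P[5] = 103, P[6] = 228

Only C[3] changed, to 86. In CFB, a change in C_i flips the same bit in P_i and garbles P_{i+1}. Decrypting the received ciphertext:
P[1]: E(K, 90) = 177; 171 ⊕ 177 = 26.
P[2]: E(K, 171) = 2; 23 ⊕ 2 = 21.
P[3]: E(K, 23) = 110; 86 ⊕ 110 = 56.
P[4]: E(K, 86) = 173; 28 ⊕ 173 = 177.
P[5]: E(K, 28) = 115; 20 ⊕ 115 = 103.
P[6]: E(K, 20) = 107; 143 ⊕ 107 = 228.
Blocks that differ from the original plaintext: P[3], P[4].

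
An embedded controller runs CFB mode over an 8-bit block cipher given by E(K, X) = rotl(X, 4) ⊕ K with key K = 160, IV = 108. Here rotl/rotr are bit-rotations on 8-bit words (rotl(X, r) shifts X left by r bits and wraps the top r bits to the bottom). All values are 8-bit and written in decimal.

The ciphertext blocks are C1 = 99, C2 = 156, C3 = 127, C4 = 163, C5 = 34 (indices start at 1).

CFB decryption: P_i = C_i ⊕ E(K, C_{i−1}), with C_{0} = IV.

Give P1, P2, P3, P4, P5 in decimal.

P1 = 5, P2 = 10, P3 = 22, P4 = 244, P5 = 184

P1: E(K, 108) = 102; 99 ⊕ 102 = 5.
P2: E(K, 99) = 150; 156 ⊕ 150 = 10.
P3: E(K, 156) = 105; 127 ⊕ 105 = 22.
P4: E(K, 127) = 87; 163 ⊕ 87 = 244.
P5: E(K, 163) = 154; 34 ⊕ 154 = 184.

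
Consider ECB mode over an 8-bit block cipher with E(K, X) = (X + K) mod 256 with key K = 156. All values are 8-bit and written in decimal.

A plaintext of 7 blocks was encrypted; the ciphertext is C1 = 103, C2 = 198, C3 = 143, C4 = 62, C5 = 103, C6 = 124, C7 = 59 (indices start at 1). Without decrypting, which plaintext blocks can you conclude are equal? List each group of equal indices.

ECB encrypts each block independently with the same key, so equal ciphertext blocks imply equal plaintext blocks.
C1 = C5 = 103, so P1 = P5.

P1 = P5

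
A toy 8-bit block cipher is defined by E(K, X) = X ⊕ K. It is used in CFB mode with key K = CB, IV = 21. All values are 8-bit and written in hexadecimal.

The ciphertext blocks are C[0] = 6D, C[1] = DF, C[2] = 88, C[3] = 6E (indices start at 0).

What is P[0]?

CFB decryption: P_i = C_i ⊕ E(K, C_{i−1}), with C_{−1} = IV.
P[0]: E(K, 21) = EA; 6D ⊕ EA = 87.

P[0] = 87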